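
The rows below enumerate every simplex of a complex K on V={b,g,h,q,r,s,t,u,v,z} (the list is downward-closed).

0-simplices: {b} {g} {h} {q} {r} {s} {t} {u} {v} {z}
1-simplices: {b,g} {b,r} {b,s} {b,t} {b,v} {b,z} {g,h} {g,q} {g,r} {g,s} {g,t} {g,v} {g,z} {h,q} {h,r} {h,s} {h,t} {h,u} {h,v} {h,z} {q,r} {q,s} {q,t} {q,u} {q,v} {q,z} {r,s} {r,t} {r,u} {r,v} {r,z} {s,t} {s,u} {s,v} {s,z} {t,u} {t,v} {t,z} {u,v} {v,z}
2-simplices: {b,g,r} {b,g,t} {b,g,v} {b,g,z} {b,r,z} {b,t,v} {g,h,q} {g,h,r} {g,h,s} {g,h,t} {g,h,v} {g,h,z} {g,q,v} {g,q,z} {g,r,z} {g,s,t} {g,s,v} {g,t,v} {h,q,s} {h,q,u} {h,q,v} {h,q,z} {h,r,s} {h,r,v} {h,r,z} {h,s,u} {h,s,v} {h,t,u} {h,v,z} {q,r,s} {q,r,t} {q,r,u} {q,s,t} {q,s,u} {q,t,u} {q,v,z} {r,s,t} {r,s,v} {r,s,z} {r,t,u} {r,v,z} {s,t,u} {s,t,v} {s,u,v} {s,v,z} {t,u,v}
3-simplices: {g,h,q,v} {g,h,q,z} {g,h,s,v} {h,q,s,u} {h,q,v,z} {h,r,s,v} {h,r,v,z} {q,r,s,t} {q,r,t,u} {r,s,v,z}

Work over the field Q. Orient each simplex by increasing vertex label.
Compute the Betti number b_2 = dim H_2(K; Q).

b_2=7

n_0=10 n_1=40 n_2=46 n_3=10  [Q]
∂1: piv[bg,br,bs,bt,bv,bz,gh,gq,hu] rk=9  ker:gr,gs,gt,gv,gz,hq,hr,hs,ht,hv,hz,qr,qs,qt,qu,qv,qz,rs,rt,ru,rv,rz,st,su,sv,sz,tu,tv,tz,uv,vz
∂2: piv[bgr,bgt,bgv,bgz,brz,btv,ghq,ghr,ghs,ght,ghv,ghz,gqv,gqz,gst,gsv,hqs,hqu,hrs,hrv,hsu,htu,hvz,qrs,qrt,qru,qst,rsz,suv] rk=29  ker:grz,gtv,hqv,hqz,hrz,hsv,qsu,qtu,qvz,rst,rsv,rtu,rvz,stu,stv,svz,tuv
∂3: piv[ghqv,ghqz,ghsv,hqsu,hqvz,hrsv,hrvz,qrst,qrtu,rsvz] rk=10
b_2=(46−29)−10=7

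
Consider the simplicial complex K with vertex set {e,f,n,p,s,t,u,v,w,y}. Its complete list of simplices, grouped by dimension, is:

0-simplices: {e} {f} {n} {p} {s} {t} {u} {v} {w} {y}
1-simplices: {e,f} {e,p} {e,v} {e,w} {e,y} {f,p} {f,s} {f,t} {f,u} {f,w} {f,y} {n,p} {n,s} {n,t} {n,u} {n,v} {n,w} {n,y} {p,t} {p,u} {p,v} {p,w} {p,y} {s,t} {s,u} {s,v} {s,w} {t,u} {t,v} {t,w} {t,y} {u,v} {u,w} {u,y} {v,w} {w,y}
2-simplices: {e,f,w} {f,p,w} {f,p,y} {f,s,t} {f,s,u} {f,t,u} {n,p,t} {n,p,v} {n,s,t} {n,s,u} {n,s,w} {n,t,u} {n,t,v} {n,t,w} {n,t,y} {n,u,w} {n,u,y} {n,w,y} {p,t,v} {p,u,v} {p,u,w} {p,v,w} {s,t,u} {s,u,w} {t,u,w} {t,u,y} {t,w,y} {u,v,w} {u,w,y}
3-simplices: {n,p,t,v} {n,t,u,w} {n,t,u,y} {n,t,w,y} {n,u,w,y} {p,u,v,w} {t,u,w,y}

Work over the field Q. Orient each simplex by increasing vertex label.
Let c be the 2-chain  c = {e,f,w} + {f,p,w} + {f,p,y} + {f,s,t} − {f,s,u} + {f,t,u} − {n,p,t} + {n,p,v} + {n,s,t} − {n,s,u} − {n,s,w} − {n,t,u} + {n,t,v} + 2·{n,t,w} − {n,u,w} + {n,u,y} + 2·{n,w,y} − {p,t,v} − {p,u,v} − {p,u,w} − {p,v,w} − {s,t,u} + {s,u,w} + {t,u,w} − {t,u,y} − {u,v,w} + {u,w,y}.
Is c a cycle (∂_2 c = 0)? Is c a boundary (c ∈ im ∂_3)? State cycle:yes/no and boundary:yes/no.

cycle:no boundary:no

n_0=10 n_1=36 n_2=29 n_3=7  [Q]
∂1: piv[ef,ep,ev,ew,ey,fs,ft,fu,np] rk=9  ker:fp,fw,fy,ns,nt,nu,nv,nw,ny,pt,pu,pv,pw,py,st,su,sv,sw,tu,tv,tw,ty,uv,uw,uy,vw,wy
∂2: piv[efw,fpw,fpy,fst,fsu,ftu,npt,npv,nst,nsu,nsw,ntv,ntw,nty,nuw,nuy,nwy,puv,puw,pvw] rk=20  ker:ntu,ptv,stu,suw,tuw,tuy,twy,uvw,uwy
∂3: piv[nptv,ntuw,ntuy,ntwy,nuwy,puvw] rk=6  ker:tuwy
∂2c = {e,f} − {e,w} + 2·{f,p} − {f,y} − {n,s} + 2·{n,t} + 2·{n,u} − 2·{n,v} + 2·{n,w} − 3·{n,y} − 2·{p,t} − 2·{p,u} + 2·{p,v} + 3·{p,w} + {p,y} + {s,t} − 2·{s,w} − {t,u} + {t,w} + {t,y} − 2·{u,v} + 2·{u,w} − {u,y} − 2·{v,w} + 3·{w,y}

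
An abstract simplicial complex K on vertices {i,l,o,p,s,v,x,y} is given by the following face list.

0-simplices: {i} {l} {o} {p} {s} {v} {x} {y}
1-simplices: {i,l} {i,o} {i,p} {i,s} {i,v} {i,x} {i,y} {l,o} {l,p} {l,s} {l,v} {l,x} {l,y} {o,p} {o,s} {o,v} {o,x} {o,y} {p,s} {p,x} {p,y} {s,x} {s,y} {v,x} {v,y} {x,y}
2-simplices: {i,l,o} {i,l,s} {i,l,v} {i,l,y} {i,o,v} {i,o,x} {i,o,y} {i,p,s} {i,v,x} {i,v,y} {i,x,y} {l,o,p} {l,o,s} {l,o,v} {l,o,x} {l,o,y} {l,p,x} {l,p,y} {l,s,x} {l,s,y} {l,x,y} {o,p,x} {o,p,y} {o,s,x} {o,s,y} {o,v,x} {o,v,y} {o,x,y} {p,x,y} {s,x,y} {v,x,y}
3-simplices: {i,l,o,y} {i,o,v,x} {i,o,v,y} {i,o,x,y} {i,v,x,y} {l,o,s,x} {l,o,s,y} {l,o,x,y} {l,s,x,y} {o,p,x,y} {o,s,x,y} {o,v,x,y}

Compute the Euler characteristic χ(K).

χ(K)=1

n_0=8 n_1=26 n_2=31 n_3=12
χ=+8−26+31−12=1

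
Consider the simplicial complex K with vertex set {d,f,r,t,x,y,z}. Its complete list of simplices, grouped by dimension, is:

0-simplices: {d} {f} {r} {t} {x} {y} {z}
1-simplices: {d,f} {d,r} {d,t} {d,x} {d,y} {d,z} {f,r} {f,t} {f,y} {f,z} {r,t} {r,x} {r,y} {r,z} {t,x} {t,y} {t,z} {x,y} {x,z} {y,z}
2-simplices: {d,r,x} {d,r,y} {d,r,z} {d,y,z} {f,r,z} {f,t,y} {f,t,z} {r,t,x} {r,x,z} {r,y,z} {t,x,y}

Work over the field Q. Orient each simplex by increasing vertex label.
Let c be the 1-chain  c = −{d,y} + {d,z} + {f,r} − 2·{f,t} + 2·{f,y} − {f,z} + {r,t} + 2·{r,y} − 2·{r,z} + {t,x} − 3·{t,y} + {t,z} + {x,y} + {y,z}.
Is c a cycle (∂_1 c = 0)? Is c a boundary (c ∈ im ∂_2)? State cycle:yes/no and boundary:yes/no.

cycle:yes boundary:no

n_0=7 n_1=20 n_2=11  [Q]
∂1: piv[df,dr,dt,dx,dy,dz] rk=6  ker:fr,ft,fy,fz,rt,rx,ry,rz,tx,ty,tz,xy,xz,yz
∂2: piv[drx,dry,drz,dyz,frz,fty,ftz,rtx,rxz,txy] rk=10  ker:ryz
∂1c = 0
c vs im∂2: residual ≠ 0 ⇒ not boundary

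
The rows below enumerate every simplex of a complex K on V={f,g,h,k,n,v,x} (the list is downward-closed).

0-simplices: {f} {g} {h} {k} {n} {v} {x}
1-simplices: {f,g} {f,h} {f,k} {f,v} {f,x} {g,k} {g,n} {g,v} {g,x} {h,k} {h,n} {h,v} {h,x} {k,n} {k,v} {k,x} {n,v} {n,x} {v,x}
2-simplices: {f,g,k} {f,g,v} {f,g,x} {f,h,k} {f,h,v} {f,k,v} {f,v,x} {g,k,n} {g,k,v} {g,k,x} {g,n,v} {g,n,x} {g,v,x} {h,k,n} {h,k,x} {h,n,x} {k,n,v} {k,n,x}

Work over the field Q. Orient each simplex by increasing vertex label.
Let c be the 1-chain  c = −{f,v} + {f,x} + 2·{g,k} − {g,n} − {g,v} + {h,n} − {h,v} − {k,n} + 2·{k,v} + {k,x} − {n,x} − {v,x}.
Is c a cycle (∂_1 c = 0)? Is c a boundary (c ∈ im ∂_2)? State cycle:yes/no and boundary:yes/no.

n_0=7 n_1=19 n_2=18  [Q]
∂1: piv[fg,fh,fk,fv,fx,gn] rk=6  ker:gk,gv,gx,hk,hn,hv,hx,kn,kv,kx,nv,nx,vx
∂2: piv[fgk,fgv,fgx,fhk,fhv,fkv,fvx,gkn,gkx,gnv,gnx,hkn,hkx] rk=13  ker:gkv,gvx,hnx,knv,knx
∂1c = 0
c vs im∂2: reduces to 0 ⇒ boundary

cycle:yes boundary:yes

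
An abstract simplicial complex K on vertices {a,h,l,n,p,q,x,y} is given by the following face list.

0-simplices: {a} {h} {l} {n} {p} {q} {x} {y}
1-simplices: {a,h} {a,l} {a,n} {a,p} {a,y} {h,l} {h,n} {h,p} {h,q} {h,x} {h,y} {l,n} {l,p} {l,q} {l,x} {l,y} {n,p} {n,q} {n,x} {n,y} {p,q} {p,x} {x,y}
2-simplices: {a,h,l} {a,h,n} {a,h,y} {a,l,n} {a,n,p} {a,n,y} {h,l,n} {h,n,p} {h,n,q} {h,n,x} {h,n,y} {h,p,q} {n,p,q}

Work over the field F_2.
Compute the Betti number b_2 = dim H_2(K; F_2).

n_0=8 n_1=23 n_2=13  [Z2]
∂1: piv[ah,al,an,ap,ay,hq,hx] rk=7  ker:hl,hn,hp,hy,ln,lp,lq,lx,ly,np,nq,nx,ny,pq,px,xy
∂2: piv[ahl,ahn,ahy,aln,anp,any,hnp,hnq,hnx,hpq] rk=10  ker:hln,hny,npq
b_2=(13−10)−0=3

b_2=3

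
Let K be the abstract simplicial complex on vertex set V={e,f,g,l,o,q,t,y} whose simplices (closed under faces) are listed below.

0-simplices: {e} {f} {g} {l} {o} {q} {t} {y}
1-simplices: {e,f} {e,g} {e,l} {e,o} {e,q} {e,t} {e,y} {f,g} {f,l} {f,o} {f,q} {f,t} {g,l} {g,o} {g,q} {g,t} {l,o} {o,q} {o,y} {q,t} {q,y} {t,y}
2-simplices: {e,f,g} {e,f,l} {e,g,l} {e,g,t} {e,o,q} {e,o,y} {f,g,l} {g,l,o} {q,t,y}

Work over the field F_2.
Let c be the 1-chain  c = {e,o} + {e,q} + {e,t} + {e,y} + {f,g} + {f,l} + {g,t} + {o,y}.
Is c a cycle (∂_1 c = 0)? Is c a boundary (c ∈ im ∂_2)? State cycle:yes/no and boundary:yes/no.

n_0=8 n_1=22 n_2=9  [Z2]
∂1: piv[ef,eg,el,eo,eq,et,ey] rk=7  ker:fg,fl,fo,fq,ft,gl,go,gq,gt,lo,oq,oy,qt,qy,ty
∂2: piv[efg,efl,egl,egt,eoq,eoy,glo,qty] rk=8  ker:fgl
∂1c = {l} + {q}

cycle:no boundary:no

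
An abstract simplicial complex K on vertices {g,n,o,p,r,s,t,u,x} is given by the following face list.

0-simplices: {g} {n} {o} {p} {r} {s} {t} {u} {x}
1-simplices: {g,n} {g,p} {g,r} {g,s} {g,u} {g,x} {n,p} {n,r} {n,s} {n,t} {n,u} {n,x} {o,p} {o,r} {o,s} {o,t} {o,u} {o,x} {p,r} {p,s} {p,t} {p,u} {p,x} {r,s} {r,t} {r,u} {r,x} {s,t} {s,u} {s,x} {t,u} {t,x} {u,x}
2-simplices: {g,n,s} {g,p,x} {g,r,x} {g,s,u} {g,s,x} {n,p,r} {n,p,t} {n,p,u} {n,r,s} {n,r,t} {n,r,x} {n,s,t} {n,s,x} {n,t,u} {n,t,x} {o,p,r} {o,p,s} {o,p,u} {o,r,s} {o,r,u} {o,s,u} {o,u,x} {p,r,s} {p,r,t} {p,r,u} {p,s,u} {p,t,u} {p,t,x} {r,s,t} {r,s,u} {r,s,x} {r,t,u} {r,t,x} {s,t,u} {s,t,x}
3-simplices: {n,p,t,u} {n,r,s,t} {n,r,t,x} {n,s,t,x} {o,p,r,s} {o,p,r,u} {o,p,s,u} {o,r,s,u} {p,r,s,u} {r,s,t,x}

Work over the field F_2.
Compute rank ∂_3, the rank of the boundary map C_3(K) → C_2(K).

n_0=9 n_1=33 n_2=35 n_3=10  [Z2]
∂1: piv[gn,gp,gr,gs,gu,gx,nt,op] rk=8  ker:np,nr,ns,nu,nx,or,os,ot,ou,ox,pr,ps,pt,pu,px,rs,rt,ru,rx,st,su,sx,tu,tx,ux
∂2: piv[gns,gpx,grx,gsu,gsx,npr,npt,npu,nrs,nrt,nrx,nst,nsx,ntu,ntx,opr,ops,opu,ors,oru,osu,oux,ptx] rk=23  ker:prs,prt,pru,psu,ptu,rst,rsu,rsx,rtu,rtx,stu,stx
∂3: piv[nptu,nrst,nrtx,nstx,oprs,opru,opsu,orsu,rstx] rk=9  ker:prsu
rk∂_3=9

rank∂_3=9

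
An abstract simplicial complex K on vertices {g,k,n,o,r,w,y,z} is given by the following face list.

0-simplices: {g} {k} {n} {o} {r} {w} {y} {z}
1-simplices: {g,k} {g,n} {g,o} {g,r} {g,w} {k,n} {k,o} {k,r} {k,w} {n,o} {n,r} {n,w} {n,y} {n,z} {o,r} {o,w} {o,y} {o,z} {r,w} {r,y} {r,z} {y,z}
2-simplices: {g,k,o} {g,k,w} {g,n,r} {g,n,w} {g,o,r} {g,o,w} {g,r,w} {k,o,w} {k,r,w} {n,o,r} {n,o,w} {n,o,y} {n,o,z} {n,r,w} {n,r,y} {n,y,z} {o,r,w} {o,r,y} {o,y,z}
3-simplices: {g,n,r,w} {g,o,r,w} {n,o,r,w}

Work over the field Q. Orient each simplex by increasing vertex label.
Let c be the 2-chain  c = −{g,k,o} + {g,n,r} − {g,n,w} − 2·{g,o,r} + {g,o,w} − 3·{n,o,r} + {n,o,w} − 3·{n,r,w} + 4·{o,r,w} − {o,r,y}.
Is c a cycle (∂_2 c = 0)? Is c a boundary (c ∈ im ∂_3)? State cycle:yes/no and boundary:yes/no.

cycle:no boundary:no

n_0=8 n_1=22 n_2=19 n_3=3  [Q]
∂1: piv[gk,gn,go,gr,gw,ny,nz] rk=7  ker:kn,ko,kr,kw,no,nr,nw,or,ow,oy,oz,rw,ry,rz,yz
∂2: piv[gko,gkw,gnr,gnw,gor,gow,grw,krw,nor,noy,noz,nry,nyz] rk=13  ker:kow,now,nrw,orw,ory,oyz
∂3: piv[gnrw,gorw,norw] rk=3
∂2c = −{g,k} + {g,r} − {k,o} − 2·{n,o} + {n,r} + {n,w} − 2·{o,r} − 2·{o,w} + {o,y} + {r,w} − {r,y}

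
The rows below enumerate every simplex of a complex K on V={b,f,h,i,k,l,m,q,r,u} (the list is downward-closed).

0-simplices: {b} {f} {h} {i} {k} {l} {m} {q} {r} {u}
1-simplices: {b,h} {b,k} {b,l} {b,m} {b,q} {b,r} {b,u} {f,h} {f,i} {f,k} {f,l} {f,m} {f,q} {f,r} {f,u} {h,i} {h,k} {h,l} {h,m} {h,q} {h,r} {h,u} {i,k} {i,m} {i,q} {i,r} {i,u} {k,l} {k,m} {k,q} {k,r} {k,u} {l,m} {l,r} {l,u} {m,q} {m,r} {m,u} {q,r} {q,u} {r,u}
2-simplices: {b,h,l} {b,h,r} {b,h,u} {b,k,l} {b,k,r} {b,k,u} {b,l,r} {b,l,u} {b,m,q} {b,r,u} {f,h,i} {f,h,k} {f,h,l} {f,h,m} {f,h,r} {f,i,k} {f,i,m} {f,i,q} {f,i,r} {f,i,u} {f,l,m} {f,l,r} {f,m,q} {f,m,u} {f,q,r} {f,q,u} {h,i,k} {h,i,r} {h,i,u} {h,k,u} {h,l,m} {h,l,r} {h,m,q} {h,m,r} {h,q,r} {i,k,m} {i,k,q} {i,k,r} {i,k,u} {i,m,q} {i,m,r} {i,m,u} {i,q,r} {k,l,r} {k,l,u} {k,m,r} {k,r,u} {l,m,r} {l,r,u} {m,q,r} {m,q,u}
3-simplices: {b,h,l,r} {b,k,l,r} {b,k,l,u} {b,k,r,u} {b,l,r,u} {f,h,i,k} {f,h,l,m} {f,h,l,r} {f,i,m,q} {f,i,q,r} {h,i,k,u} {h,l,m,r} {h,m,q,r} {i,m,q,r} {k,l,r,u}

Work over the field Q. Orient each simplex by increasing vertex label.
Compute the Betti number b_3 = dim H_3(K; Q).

b_3=1

n_0=10 n_1=41 n_2=51 n_3=15  [Q]
∂1: piv[bh,bk,bl,bm,bq,br,bu,fh,fi] rk=9  ker:fk,fl,fm,fq,fr,fu,hi,hk,hl,hm,hq,hr,hu,ik,im,iq,ir,iu,kl,km,kq,kr,ku,lm,lr,lu,mq,mr,mu,qr,qu,ru
∂2: piv[bhl,bhr,bhu,bkl,bkr,bku,blr,blu,bmq,bru,fhi,fhk,fhl,fhm,fhr,fik,fim,fiq,fir,fiu,flm,fmq,fmu,fqr,fqu,hiu,hku,hmq,hmr,ikm,ikq] rk=31  ker:flr,hik,hir,hlm,hlr,hqr,ikr,iku,imq,imr,imu,iqr,klr,klu,kmr,kru,lmr,lru,mqr,mqu
∂3: piv[bhlr,bklr,bklu,bkru,blru,fhik,fhlm,fhlr,fimq,fiqr,hiku,hlmr,hmqr,imqr] rk=14  ker:klru
b_3=(15−14)−0=1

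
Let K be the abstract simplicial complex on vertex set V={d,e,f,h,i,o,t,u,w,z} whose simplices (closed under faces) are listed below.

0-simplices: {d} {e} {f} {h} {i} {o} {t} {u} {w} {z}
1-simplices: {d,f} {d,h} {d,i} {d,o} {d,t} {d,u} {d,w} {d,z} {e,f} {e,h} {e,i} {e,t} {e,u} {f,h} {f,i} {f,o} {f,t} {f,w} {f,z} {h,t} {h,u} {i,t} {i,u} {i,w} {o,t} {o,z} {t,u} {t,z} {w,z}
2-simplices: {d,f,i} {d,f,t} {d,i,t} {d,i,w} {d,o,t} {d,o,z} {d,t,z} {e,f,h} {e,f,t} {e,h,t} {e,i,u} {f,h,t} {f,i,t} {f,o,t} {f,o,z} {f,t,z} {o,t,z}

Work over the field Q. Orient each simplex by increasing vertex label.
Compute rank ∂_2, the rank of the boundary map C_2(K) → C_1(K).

rank∂_2=13

n_0=10 n_1=29 n_2=17  [Q]
∂1: piv[df,dh,di,do,dt,du,dw,dz,ef] rk=9  ker:eh,ei,et,eu,fh,fi,fo,ft,fw,fz,ht,hu,it,iu,iw,ot,oz,tu,tz,wz
∂2: piv[dfi,dft,dit,diw,dot,doz,dtz,efh,eft,eht,eiu,fot,foz] rk=13  ker:fht,fit,ftz,otz
rk∂_2=13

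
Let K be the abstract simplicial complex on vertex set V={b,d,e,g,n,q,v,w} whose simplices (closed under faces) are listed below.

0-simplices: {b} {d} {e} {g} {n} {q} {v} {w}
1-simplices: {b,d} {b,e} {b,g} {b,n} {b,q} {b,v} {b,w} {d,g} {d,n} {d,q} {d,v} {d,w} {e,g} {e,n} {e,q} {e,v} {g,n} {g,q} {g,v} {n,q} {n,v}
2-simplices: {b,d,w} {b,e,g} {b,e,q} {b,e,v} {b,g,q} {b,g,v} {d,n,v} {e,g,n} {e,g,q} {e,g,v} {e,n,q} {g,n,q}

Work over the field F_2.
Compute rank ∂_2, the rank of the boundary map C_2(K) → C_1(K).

n_0=8 n_1=21 n_2=12  [Z2]
∂1: piv[bd,be,bg,bn,bq,bv,bw] rk=7  ker:dg,dn,dq,dv,dw,eg,en,eq,ev,gn,gq,gv,nq,nv
∂2: piv[bdw,beg,beq,bev,bgq,bgv,dnv,egn,enq] rk=9  ker:egq,egv,gnq
rk∂_2=9

rank∂_2=9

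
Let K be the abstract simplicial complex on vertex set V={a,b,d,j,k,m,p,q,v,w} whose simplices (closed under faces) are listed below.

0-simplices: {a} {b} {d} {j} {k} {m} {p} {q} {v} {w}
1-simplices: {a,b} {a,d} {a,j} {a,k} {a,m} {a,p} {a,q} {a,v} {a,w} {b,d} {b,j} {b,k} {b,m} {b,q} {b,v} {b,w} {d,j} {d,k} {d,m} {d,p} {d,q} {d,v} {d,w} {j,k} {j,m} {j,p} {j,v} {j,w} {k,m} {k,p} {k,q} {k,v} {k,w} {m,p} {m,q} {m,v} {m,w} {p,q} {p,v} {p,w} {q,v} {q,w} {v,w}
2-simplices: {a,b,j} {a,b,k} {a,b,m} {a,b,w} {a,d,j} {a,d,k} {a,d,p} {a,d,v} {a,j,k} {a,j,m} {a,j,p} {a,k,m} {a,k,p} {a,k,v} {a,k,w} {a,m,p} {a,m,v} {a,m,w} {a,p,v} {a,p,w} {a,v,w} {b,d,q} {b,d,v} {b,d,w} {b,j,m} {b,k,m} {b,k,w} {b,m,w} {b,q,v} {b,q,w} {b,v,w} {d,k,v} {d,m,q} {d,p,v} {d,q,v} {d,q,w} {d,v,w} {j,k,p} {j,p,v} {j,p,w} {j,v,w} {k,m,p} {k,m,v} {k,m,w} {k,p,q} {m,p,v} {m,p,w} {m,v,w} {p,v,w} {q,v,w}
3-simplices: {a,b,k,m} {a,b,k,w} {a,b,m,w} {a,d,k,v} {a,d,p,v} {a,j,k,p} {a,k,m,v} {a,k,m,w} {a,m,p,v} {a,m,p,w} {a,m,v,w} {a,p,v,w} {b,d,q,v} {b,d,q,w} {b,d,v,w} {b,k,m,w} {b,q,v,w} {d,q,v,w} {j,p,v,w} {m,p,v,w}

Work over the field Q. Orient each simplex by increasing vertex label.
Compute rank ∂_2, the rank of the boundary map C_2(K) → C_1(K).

n_0=10 n_1=43 n_2=50 n_3=20  [Q]
∂1: piv[ab,ad,aj,ak,am,ap,aq,av,aw] rk=9  ker:bd,bj,bk,bm,bq,bv,bw,dj,dk,dm,dp,dq,dv,dw,jk,jm,jp,jv,jw,km,kp,kq,kv,kw,mp,mq,mv,mw,pq,pv,pw,qv,qw,vw
∂2: piv[abj,abk,abm,abw,adj,adk,adp,adv,ajk,ajm,ajp,akm,akp,akv,akw,amp,amv,amw,apv,apw,avw,bdq,bdv,bdw,bqv,bqw,bvw,dmq,jpv,jpw,kpq] rk=31  ker:bjm,bkm,bkw,bmw,dkv,dpv,dqv,dqw,dvw,jkp,jvw,kmp,kmv,kmw,mpv,mpw,mvw,pvw,qvw
∂3: piv[abkm,abkw,abmw,adkv,adpv,ajkp,akmv,akmw,ampv,ampw,amvw,apvw,bdqv,bdqw,bdvw,bqvw,jpvw] rk=17  ker:bkmw,dqvw,mpvw
rk∂_2=31

rank∂_2=31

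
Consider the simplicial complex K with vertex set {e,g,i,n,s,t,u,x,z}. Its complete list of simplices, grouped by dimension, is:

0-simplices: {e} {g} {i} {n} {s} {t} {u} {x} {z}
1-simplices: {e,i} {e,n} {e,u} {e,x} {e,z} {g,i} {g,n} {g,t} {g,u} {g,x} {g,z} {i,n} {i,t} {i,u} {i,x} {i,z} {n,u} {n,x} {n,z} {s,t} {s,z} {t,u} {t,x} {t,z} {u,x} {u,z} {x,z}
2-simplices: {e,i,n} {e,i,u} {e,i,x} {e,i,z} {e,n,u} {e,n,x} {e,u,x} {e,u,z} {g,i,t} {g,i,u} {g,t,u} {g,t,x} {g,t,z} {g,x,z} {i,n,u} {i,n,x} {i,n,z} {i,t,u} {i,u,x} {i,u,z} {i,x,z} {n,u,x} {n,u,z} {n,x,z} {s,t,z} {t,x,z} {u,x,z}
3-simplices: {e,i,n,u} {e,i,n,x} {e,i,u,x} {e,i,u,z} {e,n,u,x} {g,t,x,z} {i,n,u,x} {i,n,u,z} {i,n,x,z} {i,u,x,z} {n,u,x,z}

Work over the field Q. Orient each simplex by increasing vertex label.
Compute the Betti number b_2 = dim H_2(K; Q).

b_2=1

n_0=9 n_1=27 n_2=27 n_3=11  [Q]
∂1: piv[ei,en,eu,ex,ez,gi,gt,st] rk=8  ker:gn,gu,gx,gz,in,it,iu,ix,iz,nu,nx,nz,sz,tu,tx,tz,ux,uz,xz
∂2: piv[ein,eiu,eix,eiz,enu,enx,eux,euz,git,giu,gtu,gtx,gtz,gxz,inz,ixz,stz] rk=17  ker:inu,inx,itu,iux,iuz,nux,nuz,nxz,txz,uxz
∂3: piv[einu,einx,eiux,eiuz,enux,gtxz,inuz,inxz,iuxz] rk=9  ker:inux,nuxz
b_2=(27−17)−9=1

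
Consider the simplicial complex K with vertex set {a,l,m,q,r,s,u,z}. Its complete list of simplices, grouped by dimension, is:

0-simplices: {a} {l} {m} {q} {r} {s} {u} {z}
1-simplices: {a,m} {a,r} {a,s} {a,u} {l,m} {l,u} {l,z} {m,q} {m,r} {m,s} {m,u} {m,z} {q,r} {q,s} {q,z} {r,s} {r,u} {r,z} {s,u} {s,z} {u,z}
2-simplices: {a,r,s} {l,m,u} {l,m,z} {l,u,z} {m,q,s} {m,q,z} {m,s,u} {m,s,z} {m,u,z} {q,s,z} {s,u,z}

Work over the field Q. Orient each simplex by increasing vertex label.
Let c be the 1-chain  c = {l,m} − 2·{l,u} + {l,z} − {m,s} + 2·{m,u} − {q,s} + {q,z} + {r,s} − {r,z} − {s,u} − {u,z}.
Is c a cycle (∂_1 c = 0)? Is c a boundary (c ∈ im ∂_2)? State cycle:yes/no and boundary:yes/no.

n_0=8 n_1=21 n_2=11  [Q]
∂1: piv[am,ar,as,au,lm,lz,mq] rk=7  ker:lu,mr,ms,mu,mz,qr,qs,qz,rs,ru,rz,su,sz,uz
∂2: piv[ars,lmu,lmz,luz,mqs,mqz,msu,msz] rk=8  ker:muz,qsz,suz
∂1c = 0
c vs im∂2: residual ≠ 0 ⇒ not boundary

cycle:yes boundary:no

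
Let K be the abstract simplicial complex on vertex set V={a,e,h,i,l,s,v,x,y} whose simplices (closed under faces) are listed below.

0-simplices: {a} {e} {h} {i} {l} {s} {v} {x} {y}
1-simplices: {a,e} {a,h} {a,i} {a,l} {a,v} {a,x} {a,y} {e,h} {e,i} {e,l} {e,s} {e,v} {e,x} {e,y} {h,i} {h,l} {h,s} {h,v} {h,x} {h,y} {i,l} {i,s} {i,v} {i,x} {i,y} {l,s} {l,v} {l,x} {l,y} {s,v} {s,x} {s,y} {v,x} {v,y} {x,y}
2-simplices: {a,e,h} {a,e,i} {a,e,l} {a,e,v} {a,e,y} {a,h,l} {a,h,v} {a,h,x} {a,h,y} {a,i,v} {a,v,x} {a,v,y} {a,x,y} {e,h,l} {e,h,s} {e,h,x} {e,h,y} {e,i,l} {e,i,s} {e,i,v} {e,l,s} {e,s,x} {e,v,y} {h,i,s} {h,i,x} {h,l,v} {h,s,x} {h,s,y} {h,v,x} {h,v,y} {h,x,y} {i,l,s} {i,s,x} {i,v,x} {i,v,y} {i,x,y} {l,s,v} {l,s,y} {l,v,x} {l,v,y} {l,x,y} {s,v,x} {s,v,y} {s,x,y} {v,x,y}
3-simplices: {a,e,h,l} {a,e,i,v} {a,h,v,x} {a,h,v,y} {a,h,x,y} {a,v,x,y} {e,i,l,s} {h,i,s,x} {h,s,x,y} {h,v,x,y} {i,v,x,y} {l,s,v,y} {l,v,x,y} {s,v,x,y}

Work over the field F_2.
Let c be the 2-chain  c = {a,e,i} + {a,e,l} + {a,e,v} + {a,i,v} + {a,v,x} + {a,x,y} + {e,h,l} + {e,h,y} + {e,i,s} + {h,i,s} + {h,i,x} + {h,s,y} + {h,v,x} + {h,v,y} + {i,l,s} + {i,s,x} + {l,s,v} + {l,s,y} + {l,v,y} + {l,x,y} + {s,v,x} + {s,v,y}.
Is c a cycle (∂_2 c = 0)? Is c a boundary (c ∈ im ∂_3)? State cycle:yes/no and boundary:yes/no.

cycle:no boundary:no

n_0=9 n_1=35 n_2=45 n_3=14  [Z2]
∂1: piv[ae,ah,ai,al,av,ax,ay,es] rk=8  ker:eh,ei,el,ev,ex,ey,hi,hl,hs,hv,hx,hy,il,is,iv,ix,iy,ls,lv,lx,ly,sv,sx,sy,vx,vy,xy
∂2: piv[aeh,aei,ael,aev,aey,ahl,ahv,ahx,ahy,aiv,avx,avy,axy,ehs,ehx,eil,eis,els,esx,his,hix,hlv,hsy,ivy,lsv,lsy,lvx] rk=27  ker:ehl,ehy,eiv,evy,hsx,hvx,hvy,hxy,ils,isx,ivx,ixy,lvy,lxy,svx,svy,sxy,vxy
∂3: piv[aehl,aeiv,ahvx,ahvy,ahxy,avxy,eils,hisx,hsxy,ivxy,lsvy,lvxy,svxy] rk=13  ker:hvxy
∂2c = {a,e} + {a,l} + {a,v} + {a,y} + {e,s} + {e,v} + {e,y} + {h,l} + {h,y} + {i,l} + {i,v} + {l,s} + {l,x} + {l,y} + {s,v} + {s,y} + {v,x} + {v,y}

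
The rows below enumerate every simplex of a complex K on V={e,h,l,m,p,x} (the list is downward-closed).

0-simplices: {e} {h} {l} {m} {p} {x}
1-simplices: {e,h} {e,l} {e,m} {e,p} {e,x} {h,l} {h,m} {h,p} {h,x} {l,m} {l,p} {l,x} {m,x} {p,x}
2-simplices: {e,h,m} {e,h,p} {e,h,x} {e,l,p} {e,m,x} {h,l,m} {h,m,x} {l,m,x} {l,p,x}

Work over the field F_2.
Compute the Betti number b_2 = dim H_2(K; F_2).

n_0=6 n_1=14 n_2=9  [Z2]
∂1: piv[eh,el,em,ep,ex] rk=5  ker:hl,hm,hp,hx,lm,lp,lx,mx,px
∂2: piv[ehm,ehp,ehx,elp,emx,hlm,lmx,lpx] rk=8  ker:hmx
b_2=(9−8)−0=1

b_2=1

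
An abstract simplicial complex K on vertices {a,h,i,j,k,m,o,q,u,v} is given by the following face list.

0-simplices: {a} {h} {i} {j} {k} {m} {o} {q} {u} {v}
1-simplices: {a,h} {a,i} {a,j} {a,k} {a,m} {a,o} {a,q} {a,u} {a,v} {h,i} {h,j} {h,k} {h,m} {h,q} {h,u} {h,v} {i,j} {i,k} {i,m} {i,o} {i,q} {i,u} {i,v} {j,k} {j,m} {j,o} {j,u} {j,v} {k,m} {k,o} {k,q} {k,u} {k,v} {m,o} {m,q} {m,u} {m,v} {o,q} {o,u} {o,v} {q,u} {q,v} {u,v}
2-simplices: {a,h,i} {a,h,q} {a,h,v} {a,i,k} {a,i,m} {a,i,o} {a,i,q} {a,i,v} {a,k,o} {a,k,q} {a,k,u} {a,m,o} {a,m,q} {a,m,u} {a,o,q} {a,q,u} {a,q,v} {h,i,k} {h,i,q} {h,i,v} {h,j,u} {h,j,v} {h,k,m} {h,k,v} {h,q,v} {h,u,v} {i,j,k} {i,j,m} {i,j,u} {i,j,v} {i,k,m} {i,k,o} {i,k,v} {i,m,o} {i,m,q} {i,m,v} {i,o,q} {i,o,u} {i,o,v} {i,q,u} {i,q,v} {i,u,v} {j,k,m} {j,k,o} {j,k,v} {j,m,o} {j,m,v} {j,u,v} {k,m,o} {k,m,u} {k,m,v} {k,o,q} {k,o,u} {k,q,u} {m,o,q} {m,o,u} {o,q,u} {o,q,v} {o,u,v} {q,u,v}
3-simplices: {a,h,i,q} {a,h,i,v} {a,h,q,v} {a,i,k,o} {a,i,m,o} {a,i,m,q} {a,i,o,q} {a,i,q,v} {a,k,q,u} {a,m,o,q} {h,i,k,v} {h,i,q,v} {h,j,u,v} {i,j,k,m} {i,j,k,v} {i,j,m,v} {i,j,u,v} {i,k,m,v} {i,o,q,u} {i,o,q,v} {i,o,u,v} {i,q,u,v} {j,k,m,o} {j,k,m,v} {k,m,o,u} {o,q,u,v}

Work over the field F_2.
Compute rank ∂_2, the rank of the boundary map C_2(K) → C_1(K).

n_0=10 n_1=43 n_2=60 n_3=26  [Z2]
∂1: piv[ah,ai,aj,ak,am,ao,aq,au,av] rk=9  ker:hi,hj,hk,hm,hq,hu,hv,ij,ik,im,io,iq,iu,iv,jk,jm,jo,ju,jv,km,ko,kq,ku,kv,mo,mq,mu,mv,oq,ou,ov,qu,qv,uv
∂2: piv[ahi,ahq,ahv,aik,aim,aio,aiq,aiv,ako,akq,aku,amo,amq,amu,aoq,aqu,aqv,hik,hju,hjv,hkm,hkv,huv,ijk,ijm,iju,ijv,ikm,imv,iou,iov,iqu,jko] rk=33  ker:hiq,hiv,hqv,iko,ikv,imo,imq,ioq,iqv,iuv,jkm,jkv,jmo,jmv,juv,kmo,kmu,kmv,koq,kou,kqu,moq,mou,oqu,oqv,ouv,quv
∂3: piv[ahiq,ahiv,ahqv,aiko,aimo,aimq,aioq,aiqv,akqu,amoq,hikv,hjuv,ijkm,ijkv,ijmv,ijuv,ikmv,ioqu,ioqv,iouv,iquv,jkmo,kmou] rk=23  ker:hiqv,jkmv,oquv
rk∂_2=33

rank∂_2=33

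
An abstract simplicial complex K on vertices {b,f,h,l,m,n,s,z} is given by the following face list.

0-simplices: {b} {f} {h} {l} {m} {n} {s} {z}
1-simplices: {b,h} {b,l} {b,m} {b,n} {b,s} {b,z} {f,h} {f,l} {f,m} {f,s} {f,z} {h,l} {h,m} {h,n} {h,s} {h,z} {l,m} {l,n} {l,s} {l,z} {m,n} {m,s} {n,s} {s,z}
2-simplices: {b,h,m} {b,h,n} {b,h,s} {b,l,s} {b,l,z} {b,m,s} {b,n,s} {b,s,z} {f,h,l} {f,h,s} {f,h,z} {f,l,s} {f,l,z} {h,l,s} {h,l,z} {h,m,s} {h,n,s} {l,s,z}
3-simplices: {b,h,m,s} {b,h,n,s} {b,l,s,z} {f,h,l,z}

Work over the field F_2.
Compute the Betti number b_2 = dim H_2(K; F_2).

b_2=1

n_0=8 n_1=24 n_2=18 n_3=4  [Z2]
∂1: piv[bh,bl,bm,bn,bs,bz,fh] rk=7  ker:fl,fm,fs,fz,hl,hm,hn,hs,hz,lm,ln,ls,lz,mn,ms,ns,sz
∂2: piv[bhm,bhn,bhs,bls,blz,bms,bns,bsz,fhl,fhs,fhz,fls,flz] rk=13  ker:hls,hlz,hms,hns,lsz
∂3: piv[bhms,bhns,blsz,fhlz] rk=4
b_2=(18−13)−4=1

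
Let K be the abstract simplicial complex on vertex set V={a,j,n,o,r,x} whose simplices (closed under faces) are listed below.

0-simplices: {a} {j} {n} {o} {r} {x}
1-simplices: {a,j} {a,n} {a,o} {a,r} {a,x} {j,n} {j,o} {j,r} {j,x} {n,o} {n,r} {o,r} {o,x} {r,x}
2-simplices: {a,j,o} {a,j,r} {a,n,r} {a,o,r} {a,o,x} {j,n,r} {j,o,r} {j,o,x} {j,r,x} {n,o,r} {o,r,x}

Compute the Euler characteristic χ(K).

n_0=6 n_1=14 n_2=11
χ=+6−14+11=3

χ(K)=3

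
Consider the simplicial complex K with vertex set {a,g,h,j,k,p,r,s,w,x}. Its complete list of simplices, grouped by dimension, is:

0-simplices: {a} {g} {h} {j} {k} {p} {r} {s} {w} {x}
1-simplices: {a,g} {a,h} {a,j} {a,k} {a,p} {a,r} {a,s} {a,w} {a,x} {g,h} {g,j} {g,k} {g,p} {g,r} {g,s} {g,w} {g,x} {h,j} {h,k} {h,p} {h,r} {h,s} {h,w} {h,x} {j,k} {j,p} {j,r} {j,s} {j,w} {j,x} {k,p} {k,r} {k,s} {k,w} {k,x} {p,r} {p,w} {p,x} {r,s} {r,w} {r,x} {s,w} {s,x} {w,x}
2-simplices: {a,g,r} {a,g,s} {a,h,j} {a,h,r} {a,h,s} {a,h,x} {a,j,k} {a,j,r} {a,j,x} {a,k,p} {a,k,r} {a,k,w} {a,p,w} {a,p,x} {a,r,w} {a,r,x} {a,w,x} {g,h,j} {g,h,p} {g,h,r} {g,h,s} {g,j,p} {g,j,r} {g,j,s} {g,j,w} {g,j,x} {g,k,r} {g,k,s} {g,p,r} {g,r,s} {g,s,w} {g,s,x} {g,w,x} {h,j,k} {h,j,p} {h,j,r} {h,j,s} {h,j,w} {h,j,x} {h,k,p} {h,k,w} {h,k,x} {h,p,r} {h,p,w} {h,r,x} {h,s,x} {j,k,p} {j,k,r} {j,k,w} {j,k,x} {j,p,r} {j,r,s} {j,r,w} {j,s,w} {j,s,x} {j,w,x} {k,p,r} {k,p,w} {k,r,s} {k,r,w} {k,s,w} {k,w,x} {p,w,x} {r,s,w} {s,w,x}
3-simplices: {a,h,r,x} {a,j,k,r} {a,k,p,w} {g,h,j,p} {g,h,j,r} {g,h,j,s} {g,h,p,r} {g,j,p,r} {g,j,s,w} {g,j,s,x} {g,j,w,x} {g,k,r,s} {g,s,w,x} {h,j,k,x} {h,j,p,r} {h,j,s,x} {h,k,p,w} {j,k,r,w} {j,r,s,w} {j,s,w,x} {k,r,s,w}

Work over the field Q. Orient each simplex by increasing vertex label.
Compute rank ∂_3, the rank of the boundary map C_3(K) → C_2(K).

n_0=10 n_1=44 n_2=65 n_3=21  [Q]
∂1: piv[ag,ah,aj,ak,ap,ar,as,aw,ax] rk=9  ker:gh,gj,gk,gp,gr,gs,gw,gx,hj,hk,hp,hr,hs,hw,hx,jk,jp,jr,js,jw,jx,kp,kr,ks,kw,kx,pr,pw,px,rs,rw,rx,sw,sx,wx
∂2: piv[agr,ags,ahj,ahr,ahs,ahx,ajk,ajr,ajx,akp,akr,akw,apw,apx,arw,arx,awx,ghj,ghp,ghr,gjp,gjs,gjw,gjx,gkr,gks,gpr,grs,gsw,gsx,gwx,hjk,hjw,hkp,hkx] rk=35  ker:ghs,gjr,hjp,hjr,hjs,hjx,hkw,hpr,hpw,hrx,hsx,jkp,jkr,jkw,jkx,jpr,jrs,jrw,jsw,jsx,jwx,kpr,kpw,krs,krw,ksw,kwx,pwx,rsw,swx
∂3: piv[ahrx,ajkr,akpw,ghjp,ghjr,ghjs,ghpr,gjpr,gjsw,gjsx,gjwx,gkrs,gswx,hjkx,hjsx,hkpw,jkrw,jrsw,krsw] rk=19  ker:hjpr,jswx
rk∂_3=19

rank∂_3=19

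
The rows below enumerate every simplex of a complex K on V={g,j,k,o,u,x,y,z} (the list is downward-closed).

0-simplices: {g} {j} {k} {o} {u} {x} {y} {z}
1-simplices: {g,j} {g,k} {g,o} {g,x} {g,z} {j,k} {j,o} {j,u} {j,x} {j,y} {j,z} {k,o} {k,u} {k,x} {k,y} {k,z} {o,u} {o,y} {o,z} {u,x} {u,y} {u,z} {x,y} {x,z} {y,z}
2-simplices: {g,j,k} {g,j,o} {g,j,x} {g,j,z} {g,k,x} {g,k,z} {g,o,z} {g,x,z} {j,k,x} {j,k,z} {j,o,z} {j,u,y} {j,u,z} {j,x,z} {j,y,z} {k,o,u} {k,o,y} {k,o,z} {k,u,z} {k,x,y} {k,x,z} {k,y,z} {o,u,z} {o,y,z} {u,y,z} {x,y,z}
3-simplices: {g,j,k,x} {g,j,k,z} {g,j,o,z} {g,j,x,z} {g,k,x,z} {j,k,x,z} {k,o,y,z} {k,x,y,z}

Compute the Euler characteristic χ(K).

χ(K)=1

n_0=8 n_1=25 n_2=26 n_3=8
χ=+8−25+26−8=1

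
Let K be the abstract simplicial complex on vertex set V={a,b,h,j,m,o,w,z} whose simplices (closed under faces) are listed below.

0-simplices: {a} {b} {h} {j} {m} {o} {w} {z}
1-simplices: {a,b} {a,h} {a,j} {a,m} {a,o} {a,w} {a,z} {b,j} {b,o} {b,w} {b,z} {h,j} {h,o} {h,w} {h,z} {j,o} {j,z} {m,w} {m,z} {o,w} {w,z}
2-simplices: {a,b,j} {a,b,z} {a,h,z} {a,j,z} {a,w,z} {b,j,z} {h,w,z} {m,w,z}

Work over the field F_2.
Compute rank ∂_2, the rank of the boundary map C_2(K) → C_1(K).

n_0=8 n_1=21 n_2=8  [Z2]
∂1: piv[ab,ah,aj,am,ao,aw,az] rk=7  ker:bj,bo,bw,bz,hj,ho,hw,hz,jo,jz,mw,mz,ow,wz
∂2: piv[abj,abz,ahz,ajz,awz,hwz,mwz] rk=7  ker:bjz
rk∂_2=7

rank∂_2=7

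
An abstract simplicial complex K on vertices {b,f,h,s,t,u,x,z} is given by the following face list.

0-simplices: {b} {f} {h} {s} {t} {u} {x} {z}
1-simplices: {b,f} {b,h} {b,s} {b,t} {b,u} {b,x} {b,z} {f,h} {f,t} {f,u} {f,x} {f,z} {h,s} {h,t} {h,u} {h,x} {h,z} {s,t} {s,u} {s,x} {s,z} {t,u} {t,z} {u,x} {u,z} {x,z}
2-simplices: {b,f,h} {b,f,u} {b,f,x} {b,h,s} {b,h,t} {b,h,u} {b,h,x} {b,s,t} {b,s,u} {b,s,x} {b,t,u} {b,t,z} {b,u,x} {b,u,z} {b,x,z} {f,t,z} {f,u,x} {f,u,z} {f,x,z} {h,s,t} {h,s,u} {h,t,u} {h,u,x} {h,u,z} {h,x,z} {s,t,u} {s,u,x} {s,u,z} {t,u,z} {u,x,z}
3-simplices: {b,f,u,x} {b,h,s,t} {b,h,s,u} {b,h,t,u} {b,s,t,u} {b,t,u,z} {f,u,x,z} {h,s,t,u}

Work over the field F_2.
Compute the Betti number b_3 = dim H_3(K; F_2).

b_3=1

n_0=8 n_1=26 n_2=30 n_3=8  [Z2]
∂1: piv[bf,bh,bs,bt,bu,bx,bz] rk=7  ker:fh,ft,fu,fx,fz,hs,ht,hu,hx,hz,st,su,sx,sz,tu,tz,ux,uz,xz
∂2: piv[bfh,bfu,bfx,bhs,bht,bhu,bhx,bst,bsu,bsx,btu,btz,bux,buz,bxz,ftz,fuz,huz,suz] rk=19  ker:fux,fxz,hst,hsu,htu,hux,hxz,stu,sux,tuz,uxz
∂3: piv[bfux,bhst,bhsu,bhtu,bstu,btuz,fuxz] rk=7  ker:hstu
b_3=(8−7)−0=1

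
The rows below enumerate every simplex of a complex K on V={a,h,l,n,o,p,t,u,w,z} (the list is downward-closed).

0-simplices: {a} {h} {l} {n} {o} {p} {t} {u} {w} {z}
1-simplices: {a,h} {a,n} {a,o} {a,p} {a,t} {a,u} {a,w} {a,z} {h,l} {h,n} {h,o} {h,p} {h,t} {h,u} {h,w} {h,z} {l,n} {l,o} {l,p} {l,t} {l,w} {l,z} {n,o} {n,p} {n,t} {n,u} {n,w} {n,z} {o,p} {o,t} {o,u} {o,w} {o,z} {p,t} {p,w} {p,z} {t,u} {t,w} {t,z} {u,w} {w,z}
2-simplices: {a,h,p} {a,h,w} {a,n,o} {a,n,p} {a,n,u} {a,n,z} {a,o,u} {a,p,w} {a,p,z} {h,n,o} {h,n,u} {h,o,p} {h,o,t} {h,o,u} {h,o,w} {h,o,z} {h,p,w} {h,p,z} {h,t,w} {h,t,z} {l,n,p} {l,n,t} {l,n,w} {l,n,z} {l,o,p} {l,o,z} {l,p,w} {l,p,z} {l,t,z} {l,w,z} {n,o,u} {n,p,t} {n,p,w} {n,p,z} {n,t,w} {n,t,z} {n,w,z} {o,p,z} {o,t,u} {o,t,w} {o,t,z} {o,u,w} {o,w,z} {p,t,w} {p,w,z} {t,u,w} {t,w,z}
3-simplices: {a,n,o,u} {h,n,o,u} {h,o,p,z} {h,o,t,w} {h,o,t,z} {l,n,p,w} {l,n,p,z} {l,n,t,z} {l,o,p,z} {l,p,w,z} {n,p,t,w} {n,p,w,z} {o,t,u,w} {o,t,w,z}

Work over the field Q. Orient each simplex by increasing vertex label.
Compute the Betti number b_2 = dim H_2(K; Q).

n_0=10 n_1=41 n_2=47 n_3=14  [Q]
∂1: piv[ah,an,ao,ap,at,au,aw,az,hl] rk=9  ker:hn,ho,hp,ht,hu,hw,hz,ln,lo,lp,lt,lw,lz,no,np,nt,nu,nw,nz,op,ot,ou,ow,oz,pt,pw,pz,tu,tw,tz,uw,wz
∂2: piv[ahp,ahw,ano,anp,anu,anz,aou,apw,apz,hno,hnu,hop,hot,how,hoz,hpz,htw,htz,lnp,lnt,lnw,lnz,lop,lpw,ltz,lwz,npt,otu,ouw] rk=29  ker:hou,hpw,loz,lpz,nou,npw,npz,ntw,ntz,nwz,opz,otw,otz,owz,ptw,pwz,tuw,twz
∂3: piv[anou,hnou,hopz,hotw,hotz,lnpw,lnpz,lntz,lopz,lpwz,nptw,npwz,otuw,otwz] rk=14
b_2=(47−29)−14=4

b_2=4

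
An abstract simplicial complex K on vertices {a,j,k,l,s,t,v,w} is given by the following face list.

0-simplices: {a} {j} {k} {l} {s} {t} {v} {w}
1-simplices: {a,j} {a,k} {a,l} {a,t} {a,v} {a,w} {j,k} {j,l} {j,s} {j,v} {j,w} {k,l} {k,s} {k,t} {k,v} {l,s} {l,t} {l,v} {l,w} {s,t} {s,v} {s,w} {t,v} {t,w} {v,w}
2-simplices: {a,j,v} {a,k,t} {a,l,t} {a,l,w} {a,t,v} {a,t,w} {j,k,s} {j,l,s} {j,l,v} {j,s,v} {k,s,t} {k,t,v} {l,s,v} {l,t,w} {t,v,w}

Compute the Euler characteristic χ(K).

χ(K)=-2

n_0=8 n_1=25 n_2=15
χ=+8−25+15=-2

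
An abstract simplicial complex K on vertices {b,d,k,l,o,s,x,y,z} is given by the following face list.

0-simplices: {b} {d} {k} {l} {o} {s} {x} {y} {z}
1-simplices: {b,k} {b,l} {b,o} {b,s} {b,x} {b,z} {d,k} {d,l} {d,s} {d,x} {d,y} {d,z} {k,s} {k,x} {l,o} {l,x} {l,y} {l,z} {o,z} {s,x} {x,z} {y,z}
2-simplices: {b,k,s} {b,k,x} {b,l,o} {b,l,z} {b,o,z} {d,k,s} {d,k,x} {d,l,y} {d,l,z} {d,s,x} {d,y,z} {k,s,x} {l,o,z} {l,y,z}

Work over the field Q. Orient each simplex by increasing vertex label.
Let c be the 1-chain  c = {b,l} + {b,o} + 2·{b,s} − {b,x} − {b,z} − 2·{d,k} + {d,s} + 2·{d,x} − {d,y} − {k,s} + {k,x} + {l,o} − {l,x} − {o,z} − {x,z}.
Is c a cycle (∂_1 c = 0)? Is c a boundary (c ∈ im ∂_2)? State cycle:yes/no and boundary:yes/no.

n_0=9 n_1=22 n_2=14  [Q]
∂1: piv[bk,bl,bo,bs,bx,bz,dk,dy] rk=8  ker:dl,ds,dx,dz,ks,kx,lo,lx,ly,lz,oz,sx,xz,yz
∂2: piv[bks,bkx,blo,blz,boz,dks,dkx,dly,dlz,dsx,dyz] rk=11  ker:ksx,loz,lyz
∂1c = −2·{b} − 2·{k} + {l} + 3·{o} + 2·{s} + 2·{x} − {y} − 3·{z}

cycle:no boundary:no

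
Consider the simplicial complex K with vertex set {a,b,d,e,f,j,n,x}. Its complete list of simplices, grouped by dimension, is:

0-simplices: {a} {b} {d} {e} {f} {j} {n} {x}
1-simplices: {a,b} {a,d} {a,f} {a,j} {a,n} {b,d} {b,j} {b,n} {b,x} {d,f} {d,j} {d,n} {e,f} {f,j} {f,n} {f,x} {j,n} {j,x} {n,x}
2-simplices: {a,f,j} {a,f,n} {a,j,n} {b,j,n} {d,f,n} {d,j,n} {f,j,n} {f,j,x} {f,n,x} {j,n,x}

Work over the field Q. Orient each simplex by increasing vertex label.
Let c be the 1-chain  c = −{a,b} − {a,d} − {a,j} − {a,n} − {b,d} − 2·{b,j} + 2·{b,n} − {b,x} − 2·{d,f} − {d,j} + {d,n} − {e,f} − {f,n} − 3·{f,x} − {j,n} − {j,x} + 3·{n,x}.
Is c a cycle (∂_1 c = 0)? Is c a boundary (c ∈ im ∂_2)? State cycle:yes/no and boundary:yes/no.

n_0=8 n_1=19 n_2=10  [Q]
∂1: piv[ab,ad,af,aj,an,bx,ef] rk=7  ker:bd,bj,bn,df,dj,dn,fj,fn,fx,jn,jx,nx
∂2: piv[afj,afn,ajn,bjn,dfn,djn,fjx,fnx] rk=8  ker:fjn,jnx
∂1c = 4·{a} + {b} + {e} + {f} − 2·{j} − 3·{n} − 2·{x}

cycle:no boundary:no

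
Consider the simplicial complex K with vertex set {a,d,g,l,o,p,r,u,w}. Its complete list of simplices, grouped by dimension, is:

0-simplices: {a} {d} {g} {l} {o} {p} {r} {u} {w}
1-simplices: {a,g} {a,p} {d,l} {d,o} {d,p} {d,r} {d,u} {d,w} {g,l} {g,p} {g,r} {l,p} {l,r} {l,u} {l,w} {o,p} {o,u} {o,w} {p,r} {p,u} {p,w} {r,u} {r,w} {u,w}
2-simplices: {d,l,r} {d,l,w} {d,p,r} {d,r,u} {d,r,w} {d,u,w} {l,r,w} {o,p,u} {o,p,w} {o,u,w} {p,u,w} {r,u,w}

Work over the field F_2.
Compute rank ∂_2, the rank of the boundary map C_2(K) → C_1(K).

rank∂_2=9

n_0=9 n_1=24 n_2=12  [Z2]
∂1: piv[ag,ap,dl,do,dp,dr,du,dw] rk=8  ker:gl,gp,gr,lp,lr,lu,lw,op,ou,ow,pr,pu,pw,ru,rw,uw
∂2: piv[dlr,dlw,dpr,dru,drw,duw,opu,opw,ouw] rk=9  ker:lrw,puw,ruw
rk∂_2=9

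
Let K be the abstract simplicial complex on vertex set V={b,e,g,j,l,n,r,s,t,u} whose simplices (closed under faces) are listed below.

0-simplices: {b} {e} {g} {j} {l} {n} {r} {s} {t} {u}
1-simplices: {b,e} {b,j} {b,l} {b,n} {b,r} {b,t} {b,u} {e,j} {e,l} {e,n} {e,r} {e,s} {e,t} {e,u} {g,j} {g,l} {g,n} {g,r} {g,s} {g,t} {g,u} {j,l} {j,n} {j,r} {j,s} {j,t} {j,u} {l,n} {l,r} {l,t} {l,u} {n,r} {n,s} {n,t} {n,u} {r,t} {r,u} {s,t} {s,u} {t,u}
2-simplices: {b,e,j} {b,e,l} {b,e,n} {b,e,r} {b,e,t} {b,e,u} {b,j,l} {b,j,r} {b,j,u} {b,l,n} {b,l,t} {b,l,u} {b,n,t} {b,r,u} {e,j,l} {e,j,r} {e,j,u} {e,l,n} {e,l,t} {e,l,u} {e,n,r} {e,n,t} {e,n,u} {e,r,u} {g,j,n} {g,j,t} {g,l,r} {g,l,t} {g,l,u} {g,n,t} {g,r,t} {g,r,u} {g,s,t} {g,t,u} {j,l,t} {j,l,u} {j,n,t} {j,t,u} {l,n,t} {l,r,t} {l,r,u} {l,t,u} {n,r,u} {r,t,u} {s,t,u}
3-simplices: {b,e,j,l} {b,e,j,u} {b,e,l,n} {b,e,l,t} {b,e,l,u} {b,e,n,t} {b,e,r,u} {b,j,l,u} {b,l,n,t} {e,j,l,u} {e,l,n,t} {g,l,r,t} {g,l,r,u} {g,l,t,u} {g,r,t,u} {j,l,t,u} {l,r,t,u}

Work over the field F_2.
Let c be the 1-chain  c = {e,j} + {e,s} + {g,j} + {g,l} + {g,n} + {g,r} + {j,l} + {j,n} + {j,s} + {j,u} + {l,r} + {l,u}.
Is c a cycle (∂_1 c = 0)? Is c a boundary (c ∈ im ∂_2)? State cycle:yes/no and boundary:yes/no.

cycle:yes boundary:no

n_0=10 n_1=40 n_2=45 n_3=17  [Z2]
∂1: piv[be,bj,bl,bn,br,bt,bu,es,gj] rk=9  ker:ej,el,en,er,et,eu,gl,gn,gr,gs,gt,gu,jl,jn,jr,js,jt,ju,ln,lr,lt,lu,nr,ns,nt,nu,rt,ru,st,su,tu
∂2: piv[bej,bel,ben,ber,bet,beu,bjl,bjr,bju,bln,blt,blu,bnt,bru,enr,enu,gjn,gjt,glr,glt,glu,gnt,grt,gru,gst,gtu,jlt,stu] rk=28  ker:ejl,ejr,eju,eln,elt,elu,ent,eru,jlu,jnt,jtu,lnt,lrt,lru,ltu,nru,rtu
∂3: piv[bejl,beju,beln,belt,belu,bent,beru,bjlu,blnt,glrt,glru,gltu,grtu,jltu] rk=14  ker:ejlu,elnt,lrtu
∂1c = 0
c vs im∂2: residual ≠ 0 ⇒ not boundary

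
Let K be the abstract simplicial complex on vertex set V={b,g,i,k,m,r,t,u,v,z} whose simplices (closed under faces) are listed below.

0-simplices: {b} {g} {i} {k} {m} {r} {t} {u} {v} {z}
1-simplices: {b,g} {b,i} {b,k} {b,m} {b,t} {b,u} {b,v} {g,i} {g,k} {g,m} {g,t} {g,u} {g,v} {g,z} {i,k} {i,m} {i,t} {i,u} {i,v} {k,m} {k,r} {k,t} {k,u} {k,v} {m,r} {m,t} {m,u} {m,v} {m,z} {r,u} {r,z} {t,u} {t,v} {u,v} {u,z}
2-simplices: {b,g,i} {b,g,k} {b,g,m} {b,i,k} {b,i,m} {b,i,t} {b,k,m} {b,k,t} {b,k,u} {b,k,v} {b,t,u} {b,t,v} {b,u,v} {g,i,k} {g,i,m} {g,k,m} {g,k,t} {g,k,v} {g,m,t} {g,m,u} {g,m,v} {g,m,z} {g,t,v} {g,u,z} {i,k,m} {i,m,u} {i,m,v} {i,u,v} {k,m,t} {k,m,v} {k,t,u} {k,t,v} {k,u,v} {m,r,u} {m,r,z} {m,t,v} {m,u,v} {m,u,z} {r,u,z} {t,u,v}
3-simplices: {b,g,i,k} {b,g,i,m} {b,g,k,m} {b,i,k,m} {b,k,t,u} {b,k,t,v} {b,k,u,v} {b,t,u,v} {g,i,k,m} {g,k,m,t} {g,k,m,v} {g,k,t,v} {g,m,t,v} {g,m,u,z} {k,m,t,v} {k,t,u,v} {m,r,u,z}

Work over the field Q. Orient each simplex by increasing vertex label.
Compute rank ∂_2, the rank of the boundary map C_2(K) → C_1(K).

n_0=10 n_1=35 n_2=40 n_3=17  [Q]
∂1: piv[bg,bi,bk,bm,bt,bu,bv,gz,kr] rk=9  ker:gi,gk,gm,gt,gu,gv,ik,im,it,iu,iv,km,kt,ku,kv,mr,mt,mu,mv,mz,ru,rz,tu,tv,uv,uz
∂2: piv[bgi,bgk,bgm,bik,bim,bit,bkm,bkt,bku,bkv,btu,btv,buv,gkt,gkv,gmt,gmu,gmv,gmz,guz,imu,imv,iuv,mru,mrz] rk=25  ker:gik,gim,gkm,gtv,ikm,kmt,kmv,ktu,ktv,kuv,mtv,muv,muz,ruz,tuv
∂3: piv[bgik,bgim,bgkm,bikm,bktu,bktv,bkuv,btuv,gkmt,gkmv,gktv,gmtv,gmuz,mruz] rk=14  ker:gikm,kmtv,ktuv
rk∂_2=25

rank∂_2=25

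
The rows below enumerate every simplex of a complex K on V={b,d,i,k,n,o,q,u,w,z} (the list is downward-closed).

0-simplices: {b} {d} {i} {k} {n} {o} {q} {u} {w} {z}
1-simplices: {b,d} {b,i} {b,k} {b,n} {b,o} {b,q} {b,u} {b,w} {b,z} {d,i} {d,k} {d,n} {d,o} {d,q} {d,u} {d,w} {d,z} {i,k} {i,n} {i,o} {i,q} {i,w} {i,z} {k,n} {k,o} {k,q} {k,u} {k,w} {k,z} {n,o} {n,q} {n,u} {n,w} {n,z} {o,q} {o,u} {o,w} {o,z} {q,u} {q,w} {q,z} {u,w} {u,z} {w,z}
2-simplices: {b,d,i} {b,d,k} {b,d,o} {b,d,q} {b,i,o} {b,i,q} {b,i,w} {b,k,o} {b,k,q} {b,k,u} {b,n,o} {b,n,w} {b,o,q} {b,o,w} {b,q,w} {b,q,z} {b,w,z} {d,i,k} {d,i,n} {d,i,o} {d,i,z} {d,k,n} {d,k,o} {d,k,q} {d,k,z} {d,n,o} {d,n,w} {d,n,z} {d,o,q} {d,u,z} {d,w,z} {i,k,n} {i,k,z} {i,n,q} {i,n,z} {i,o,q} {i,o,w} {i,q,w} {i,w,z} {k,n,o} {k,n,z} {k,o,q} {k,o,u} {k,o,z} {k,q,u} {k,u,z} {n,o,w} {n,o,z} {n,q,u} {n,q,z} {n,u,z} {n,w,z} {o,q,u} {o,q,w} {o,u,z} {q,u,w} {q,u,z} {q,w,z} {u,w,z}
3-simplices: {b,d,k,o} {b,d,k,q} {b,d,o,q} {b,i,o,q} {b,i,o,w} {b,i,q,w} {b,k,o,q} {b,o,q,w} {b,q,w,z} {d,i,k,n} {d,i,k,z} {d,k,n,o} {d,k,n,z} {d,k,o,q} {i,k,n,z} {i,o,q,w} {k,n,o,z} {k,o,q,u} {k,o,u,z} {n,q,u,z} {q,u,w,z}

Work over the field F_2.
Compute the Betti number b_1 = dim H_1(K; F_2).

n_0=10 n_1=44 n_2=59 n_3=21  [Z2]
∂1: piv[bd,bi,bk,bn,bo,bq,bu,bw,bz] rk=9  ker:di,dk,dn,do,dq,du,dw,dz,ik,in,io,iq,iw,iz,kn,ko,kq,ku,kw,kz,no,nq,nu,nw,nz,oq,ou,ow,oz,qu,qw,qz,uw,uz,wz
∂2: piv[bdi,bdk,bdo,bdq,bio,biq,biw,bko,bkq,bku,bno,bnw,boq,bow,bqw,bqz,bwz,dik,din,diz,dkn,dkz,dno,dnw,dnz,duz,dwz,inq,kou,koz,kqu,kuz,nqu,quw] rk=34  ker:dio,dko,dkq,doq,ikn,ikz,inz,ioq,iow,iqw,iwz,kno,knz,koq,now,noz,nqz,nuz,nwz,oqu,oqw,ouz,quz,qwz,uwz
∂3: piv[bdko,bdkq,bdoq,bioq,biow,biqw,bkoq,boqw,bqwz,dikn,dikz,dkno,dknz,iknz,knoz,koqu,kouz,nquz,quwz] rk=19  ker:dkoq,ioqw
b_1=(44−9)−34=1

b_1=1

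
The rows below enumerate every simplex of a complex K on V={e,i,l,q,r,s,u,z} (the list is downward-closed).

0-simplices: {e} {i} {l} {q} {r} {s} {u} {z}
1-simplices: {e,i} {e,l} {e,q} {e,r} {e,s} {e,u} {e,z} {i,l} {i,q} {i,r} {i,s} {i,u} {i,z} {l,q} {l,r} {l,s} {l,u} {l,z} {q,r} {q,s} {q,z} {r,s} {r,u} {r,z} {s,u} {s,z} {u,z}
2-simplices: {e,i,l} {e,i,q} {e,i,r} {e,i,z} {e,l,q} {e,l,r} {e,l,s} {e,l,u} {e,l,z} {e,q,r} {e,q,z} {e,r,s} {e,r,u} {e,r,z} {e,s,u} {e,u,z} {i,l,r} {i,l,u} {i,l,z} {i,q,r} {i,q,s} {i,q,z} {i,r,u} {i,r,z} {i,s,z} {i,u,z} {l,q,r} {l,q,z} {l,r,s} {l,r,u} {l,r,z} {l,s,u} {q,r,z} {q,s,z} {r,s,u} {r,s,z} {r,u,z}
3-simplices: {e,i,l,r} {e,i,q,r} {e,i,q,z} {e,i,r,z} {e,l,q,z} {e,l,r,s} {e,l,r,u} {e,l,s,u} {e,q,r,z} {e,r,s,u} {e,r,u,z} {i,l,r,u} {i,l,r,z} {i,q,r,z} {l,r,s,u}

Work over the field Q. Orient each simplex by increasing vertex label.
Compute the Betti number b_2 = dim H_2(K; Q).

b_2=4

n_0=8 n_1=27 n_2=37 n_3=15  [Q]
∂1: piv[ei,el,eq,er,es,eu,ez] rk=7  ker:il,iq,ir,is,iu,iz,lq,lr,ls,lu,lz,qr,qs,qz,rs,ru,rz,su,sz,uz
∂2: piv[eil,eiq,eir,eiz,elq,elr,els,elu,elz,eqr,eqz,ers,eru,erz,esu,euz,ilu,iqs,isz,rsz] rk=20  ker:ilr,ilz,iqr,iqz,iru,irz,iuz,lqr,lqz,lrs,lru,lrz,lsu,qrz,qsz,rsu,ruz
∂3: piv[eilr,eiqr,eiqz,eirz,elqz,elrs,elru,elsu,eqrz,ersu,eruz,ilru,ilrz] rk=13  ker:iqrz,lrsu
b_2=(37−20)−13=4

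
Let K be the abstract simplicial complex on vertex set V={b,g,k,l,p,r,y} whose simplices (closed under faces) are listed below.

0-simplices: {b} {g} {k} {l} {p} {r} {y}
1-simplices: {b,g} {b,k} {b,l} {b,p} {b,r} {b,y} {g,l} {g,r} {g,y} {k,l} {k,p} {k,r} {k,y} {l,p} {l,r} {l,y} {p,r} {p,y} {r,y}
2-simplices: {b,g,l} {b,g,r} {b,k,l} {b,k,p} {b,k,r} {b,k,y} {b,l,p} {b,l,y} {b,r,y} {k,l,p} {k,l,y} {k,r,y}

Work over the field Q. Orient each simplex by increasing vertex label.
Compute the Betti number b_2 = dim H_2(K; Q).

n_0=7 n_1=19 n_2=12  [Q]
∂1: piv[bg,bk,bl,bp,br,by] rk=6  ker:gl,gr,gy,kl,kp,kr,ky,lp,lr,ly,pr,py,ry
∂2: piv[bgl,bgr,bkl,bkp,bkr,bky,blp,bly,bry] rk=9  ker:klp,kly,kry
b_2=(12−9)−0=3

b_2=3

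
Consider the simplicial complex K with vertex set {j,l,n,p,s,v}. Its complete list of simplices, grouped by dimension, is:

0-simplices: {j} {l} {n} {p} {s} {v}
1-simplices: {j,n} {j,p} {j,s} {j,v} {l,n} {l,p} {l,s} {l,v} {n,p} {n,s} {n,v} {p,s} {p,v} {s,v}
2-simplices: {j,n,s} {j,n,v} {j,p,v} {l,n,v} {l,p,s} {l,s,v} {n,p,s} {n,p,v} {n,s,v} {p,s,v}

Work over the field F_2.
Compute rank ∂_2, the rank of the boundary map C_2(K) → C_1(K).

n_0=6 n_1=14 n_2=10  [Z2]
∂1: piv[jn,jp,js,jv,ln] rk=5  ker:lp,ls,lv,np,ns,nv,ps,pv,sv
∂2: piv[jns,jnv,jpv,lnv,lps,lsv,nps,npv,nsv] rk=9  ker:psv
rk∂_2=9

rank∂_2=9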